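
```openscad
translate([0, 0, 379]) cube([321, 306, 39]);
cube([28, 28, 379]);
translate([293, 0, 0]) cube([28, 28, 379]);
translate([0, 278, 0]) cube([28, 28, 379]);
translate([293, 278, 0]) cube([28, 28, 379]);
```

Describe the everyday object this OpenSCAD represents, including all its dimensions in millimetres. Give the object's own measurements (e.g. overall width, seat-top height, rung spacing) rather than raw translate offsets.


A simple wooden stool: a rectangular seat 321 mm (x) by 306 mm (y), 39 mm thick, top face at z = 418 mm, on four square legs, each 28×28 mm in cross-section. The legs rest on z = 0, each flush with a corner of the seat.


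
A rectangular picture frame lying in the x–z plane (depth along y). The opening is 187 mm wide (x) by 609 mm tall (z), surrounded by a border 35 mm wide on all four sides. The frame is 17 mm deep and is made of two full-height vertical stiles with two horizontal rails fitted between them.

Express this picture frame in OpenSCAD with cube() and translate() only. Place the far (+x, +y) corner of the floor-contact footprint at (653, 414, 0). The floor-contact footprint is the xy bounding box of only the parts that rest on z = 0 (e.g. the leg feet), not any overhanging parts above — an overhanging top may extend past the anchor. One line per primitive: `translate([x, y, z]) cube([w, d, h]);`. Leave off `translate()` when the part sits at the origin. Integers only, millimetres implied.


translate([396, 397, 0]) cube([35, 17, 679]);
translate([618, 397, 0]) cube([35, 17, 679]);
translate([431, 397, 0]) cube([187, 17, 35]);
translate([431, 397, 644]) cube([187, 17, 35]);


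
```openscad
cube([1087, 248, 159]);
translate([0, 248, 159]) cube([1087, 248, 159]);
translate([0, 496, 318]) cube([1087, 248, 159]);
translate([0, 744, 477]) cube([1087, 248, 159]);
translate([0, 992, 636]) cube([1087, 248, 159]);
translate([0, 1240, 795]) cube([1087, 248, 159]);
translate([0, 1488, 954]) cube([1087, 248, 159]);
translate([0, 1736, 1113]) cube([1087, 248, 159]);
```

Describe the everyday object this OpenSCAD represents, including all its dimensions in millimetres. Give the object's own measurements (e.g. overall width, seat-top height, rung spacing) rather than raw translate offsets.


A straight staircase of 8 solid steps. Each step is 1087 mm wide (x), 248 mm deep (y, the going) and 159 mm tall (the rise). The first step rests on the floor; each subsequent step sits one going further in +y and one rise higher in +z, directly behind and above the previous step with no overlap.


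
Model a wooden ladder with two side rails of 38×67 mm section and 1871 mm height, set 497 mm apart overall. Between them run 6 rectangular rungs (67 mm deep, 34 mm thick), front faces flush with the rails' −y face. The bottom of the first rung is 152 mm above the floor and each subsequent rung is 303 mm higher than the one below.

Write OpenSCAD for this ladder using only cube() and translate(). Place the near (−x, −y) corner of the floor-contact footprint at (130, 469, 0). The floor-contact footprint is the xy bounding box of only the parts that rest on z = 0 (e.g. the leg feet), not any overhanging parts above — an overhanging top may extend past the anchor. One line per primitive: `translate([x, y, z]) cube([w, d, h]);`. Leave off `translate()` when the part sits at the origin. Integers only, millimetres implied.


// rung span = 497 - 2*38 = 421
// rung[k] z = 152 + k*303
translate([130, 469, 0]) cube([38, 67, 1871]);
translate([589, 469, 0]) cube([38, 67, 1871]);
translate([168, 469, 152]) cube([421, 67, 34]);
translate([168, 469, 455]) cube([421, 67, 34]);
translate([168, 469, 758]) cube([421, 67, 34]);
translate([168, 469, 1061]) cube([421, 67, 34]);
translate([168, 469, 1364]) cube([421, 67, 34]);
translate([168, 469, 1667]) cube([421, 67, 34]);


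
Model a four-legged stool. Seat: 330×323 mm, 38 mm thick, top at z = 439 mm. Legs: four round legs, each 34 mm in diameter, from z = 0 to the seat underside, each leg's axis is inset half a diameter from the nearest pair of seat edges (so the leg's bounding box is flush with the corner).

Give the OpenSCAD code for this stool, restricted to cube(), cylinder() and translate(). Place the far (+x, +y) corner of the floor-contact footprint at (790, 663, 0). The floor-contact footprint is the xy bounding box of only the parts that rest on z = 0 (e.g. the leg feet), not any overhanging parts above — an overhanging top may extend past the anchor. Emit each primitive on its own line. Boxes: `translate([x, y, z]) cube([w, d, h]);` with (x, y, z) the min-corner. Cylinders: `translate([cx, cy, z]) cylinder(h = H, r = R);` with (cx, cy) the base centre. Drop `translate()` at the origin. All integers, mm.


// leg_h = 439 - 38 = 401
translate([460, 340, 401]) cube([330, 323, 38]);
translate([477, 357, 0]) cylinder(h = 401, r = 17);
translate([773, 357, 0]) cylinder(h = 401, r = 17);
translate([477, 646, 0]) cylinder(h = 401, r = 17);
translate([773, 646, 0]) cylinder(h = 401, r = 17);


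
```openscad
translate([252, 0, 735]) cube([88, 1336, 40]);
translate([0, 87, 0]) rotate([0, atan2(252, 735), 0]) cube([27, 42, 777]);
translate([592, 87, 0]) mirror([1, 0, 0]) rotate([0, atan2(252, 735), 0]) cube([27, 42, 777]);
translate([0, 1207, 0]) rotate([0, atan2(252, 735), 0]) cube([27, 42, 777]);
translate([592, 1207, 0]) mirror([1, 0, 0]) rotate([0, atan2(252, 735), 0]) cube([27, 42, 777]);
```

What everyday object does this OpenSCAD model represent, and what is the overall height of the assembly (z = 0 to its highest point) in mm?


A sawhorse. The overall height is 775 mm.

A beam across two mirrored pairs of raked legs — a sawhorse. The beam's underside is at z = 735 (matching the legs' vertical rise in atan2(252, 735)) and the beam is 40 mm tall, so its top is at 735 + 40 = 775 mm. The raked legs top out at the beam's underside, so that is the highest point.


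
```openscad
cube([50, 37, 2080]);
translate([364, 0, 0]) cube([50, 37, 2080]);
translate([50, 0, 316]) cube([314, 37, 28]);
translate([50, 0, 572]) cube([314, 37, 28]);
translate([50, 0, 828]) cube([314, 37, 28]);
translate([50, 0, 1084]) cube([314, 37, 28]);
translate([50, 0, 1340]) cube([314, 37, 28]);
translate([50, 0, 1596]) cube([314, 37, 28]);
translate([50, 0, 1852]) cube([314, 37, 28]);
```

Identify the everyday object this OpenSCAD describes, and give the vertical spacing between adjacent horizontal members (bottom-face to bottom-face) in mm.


A ladder. The rung spacing is 256 mm.

Two tall 50×37 posts with 7 short bars between them — a ladder. Adjacent rungs sit at z = 316 and z = 572, so the spacing is 572 − 316 = 256 mm.


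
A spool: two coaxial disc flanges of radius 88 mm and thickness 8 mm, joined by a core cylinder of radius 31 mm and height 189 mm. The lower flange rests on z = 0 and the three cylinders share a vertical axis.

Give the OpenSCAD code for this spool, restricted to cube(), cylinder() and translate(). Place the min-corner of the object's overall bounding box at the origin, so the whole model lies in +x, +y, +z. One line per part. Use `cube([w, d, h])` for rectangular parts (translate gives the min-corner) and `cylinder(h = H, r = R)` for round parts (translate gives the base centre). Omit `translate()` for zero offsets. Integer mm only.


translate([88, 88, 0]) cylinder(h = 8, r = 88);
translate([88, 88, 8]) cylinder(h = 189, r = 31);
translate([88, 88, 197]) cylinder(h = 8, r = 88);


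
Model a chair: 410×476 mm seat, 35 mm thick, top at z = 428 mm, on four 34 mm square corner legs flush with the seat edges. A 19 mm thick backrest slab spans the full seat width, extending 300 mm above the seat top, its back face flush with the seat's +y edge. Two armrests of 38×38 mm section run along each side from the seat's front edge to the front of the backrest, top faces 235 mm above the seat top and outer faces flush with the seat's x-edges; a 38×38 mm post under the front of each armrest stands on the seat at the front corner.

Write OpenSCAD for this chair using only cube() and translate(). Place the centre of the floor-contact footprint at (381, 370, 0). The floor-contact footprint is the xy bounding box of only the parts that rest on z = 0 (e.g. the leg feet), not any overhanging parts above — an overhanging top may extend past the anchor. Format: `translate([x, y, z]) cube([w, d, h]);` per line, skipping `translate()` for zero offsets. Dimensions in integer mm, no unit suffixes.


translate([176, 132, 393]) cube([410, 476, 35]);
translate([176, 132, 0]) cube([34, 34, 393]);
translate([552, 132, 0]) cube([34, 34, 393]);
translate([176, 574, 0]) cube([34, 34, 393]);
translate([552, 574, 0]) cube([34, 34, 393]);
translate([176, 589, 428]) cube([410, 19, 300]);
translate([176, 132, 625]) cube([38, 457, 38]);
translate([548, 132, 625]) cube([38, 457, 38]);
translate([176, 132, 428]) cube([38, 38, 197]);
translate([548, 132, 428]) cube([38, 38, 197]);


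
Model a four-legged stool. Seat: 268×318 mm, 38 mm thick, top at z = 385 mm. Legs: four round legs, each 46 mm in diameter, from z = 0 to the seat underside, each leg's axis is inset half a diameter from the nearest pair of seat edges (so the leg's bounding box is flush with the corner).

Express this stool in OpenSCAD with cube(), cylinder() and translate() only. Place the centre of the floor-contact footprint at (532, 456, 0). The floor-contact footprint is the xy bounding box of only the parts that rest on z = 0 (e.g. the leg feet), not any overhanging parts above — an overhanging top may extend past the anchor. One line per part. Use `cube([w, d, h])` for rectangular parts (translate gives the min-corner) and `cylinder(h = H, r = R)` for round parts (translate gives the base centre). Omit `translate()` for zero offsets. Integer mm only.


translate([398, 297, 347]) cube([268, 318, 38]);
translate([421, 320, 0]) cylinder(h = 347, r = 23);
translate([643, 320, 0]) cylinder(h = 347, r = 23);
translate([421, 592, 0]) cylinder(h = 347, r = 23);
translate([643, 592, 0]) cylinder(h = 347, r = 23);


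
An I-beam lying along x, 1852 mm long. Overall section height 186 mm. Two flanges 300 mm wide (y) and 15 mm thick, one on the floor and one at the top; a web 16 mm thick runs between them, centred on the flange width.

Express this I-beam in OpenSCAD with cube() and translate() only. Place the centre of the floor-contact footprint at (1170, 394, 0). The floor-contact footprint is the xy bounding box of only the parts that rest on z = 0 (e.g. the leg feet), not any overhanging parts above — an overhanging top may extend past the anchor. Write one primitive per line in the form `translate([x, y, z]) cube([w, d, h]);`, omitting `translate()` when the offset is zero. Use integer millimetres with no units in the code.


translate([244, 244, 0]) cube([1852, 300, 15]);
translate([244, 386, 15]) cube([1852, 16, 156]);
translate([244, 244, 171]) cube([1852, 300, 15]);


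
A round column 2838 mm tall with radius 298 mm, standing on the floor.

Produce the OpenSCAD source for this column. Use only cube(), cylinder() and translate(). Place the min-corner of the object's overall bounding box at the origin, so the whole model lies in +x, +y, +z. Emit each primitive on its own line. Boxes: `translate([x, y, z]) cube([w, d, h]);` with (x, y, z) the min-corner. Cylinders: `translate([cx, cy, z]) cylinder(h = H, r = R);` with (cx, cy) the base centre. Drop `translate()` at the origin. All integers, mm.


translate([298, 298, 0]) cylinder(h = 2838, r = 298);


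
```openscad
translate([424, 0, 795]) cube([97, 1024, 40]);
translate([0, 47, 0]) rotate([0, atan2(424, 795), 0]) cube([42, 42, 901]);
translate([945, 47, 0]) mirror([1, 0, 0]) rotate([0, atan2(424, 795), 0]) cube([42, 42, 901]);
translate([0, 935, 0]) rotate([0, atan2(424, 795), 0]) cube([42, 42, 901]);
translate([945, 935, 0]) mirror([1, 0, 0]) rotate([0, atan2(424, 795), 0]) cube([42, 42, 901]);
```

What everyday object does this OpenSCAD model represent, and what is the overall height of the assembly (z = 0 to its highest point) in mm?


A sawhorse. The overall height is 835 mm.

A beam across two mirrored pairs of raked legs — a sawhorse. The beam's underside is at z = 795 (matching the legs' vertical rise in atan2(424, 795)) and the beam is 40 mm tall, so its top is at 795 + 40 = 835 mm. The raked legs top out at the beam's underside, so that is the highest point.


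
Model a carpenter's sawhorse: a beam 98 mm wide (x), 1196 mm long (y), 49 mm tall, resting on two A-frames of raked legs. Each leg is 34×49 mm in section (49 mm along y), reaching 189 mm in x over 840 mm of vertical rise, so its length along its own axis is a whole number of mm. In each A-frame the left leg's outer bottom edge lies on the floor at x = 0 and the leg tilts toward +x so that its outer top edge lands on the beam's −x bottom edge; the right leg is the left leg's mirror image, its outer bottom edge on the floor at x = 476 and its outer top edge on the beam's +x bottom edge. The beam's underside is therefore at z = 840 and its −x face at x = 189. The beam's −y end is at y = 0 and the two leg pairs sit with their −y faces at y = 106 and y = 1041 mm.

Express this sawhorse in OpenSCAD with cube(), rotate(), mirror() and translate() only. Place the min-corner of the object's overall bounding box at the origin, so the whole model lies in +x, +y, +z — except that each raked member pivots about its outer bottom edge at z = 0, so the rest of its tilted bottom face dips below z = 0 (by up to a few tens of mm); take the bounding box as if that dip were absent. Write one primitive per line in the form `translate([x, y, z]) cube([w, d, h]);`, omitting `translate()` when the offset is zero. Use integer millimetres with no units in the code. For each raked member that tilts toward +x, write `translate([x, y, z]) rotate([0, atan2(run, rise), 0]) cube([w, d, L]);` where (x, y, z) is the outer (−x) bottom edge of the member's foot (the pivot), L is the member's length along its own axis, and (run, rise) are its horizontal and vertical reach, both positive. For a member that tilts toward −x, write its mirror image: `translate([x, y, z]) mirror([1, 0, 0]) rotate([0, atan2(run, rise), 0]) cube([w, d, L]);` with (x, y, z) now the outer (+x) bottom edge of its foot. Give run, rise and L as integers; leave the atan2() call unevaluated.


// leg length = √(189² + 840²) = 861
// right-leg outer foot x = 2·189 + 98 = 476
// beam min-corner = (189, 0, 840)
translate([189, 0, 840]) cube([98, 1196, 49]);
translate([0, 106, 0]) rotate([0, atan2(189, 840), 0]) cube([34, 49, 861]);
translate([476, 106, 0]) mirror([1, 0, 0]) rotate([0, atan2(189, 840), 0]) cube([34, 49, 861]);
translate([0, 1041, 0]) rotate([0, atan2(189, 840), 0]) cube([34, 49, 861]);
translate([476, 1041, 0]) mirror([1, 0, 0]) rotate([0, atan2(189, 840), 0]) cube([34, 49, 861]);


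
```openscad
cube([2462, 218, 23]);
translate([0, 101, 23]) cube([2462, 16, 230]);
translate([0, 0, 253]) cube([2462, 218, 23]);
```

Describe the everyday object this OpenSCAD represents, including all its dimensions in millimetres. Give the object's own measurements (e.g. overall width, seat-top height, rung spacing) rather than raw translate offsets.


An I-beam lying along x, 2462 mm long. Overall section height 276 mm. Two flanges 218 mm wide (y) and 23 mm thick, one on the floor and one at the top; a web 16 mm thick runs between them, centred on the flange width.


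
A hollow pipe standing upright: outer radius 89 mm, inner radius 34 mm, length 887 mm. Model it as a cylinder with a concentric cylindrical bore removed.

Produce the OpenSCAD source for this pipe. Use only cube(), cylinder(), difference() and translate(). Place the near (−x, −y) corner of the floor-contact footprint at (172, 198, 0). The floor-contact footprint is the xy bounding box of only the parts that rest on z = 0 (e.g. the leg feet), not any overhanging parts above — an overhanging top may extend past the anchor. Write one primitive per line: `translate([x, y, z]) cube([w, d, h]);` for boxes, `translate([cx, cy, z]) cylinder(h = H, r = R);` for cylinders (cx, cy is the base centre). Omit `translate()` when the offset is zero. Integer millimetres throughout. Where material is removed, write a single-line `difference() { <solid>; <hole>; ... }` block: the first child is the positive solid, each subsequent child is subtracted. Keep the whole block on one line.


difference() { translate([261, 287, 0]) cylinder(h = 887, r = 89); translate([261, 287, 0]) cylinder(h = 887, r = 34); }


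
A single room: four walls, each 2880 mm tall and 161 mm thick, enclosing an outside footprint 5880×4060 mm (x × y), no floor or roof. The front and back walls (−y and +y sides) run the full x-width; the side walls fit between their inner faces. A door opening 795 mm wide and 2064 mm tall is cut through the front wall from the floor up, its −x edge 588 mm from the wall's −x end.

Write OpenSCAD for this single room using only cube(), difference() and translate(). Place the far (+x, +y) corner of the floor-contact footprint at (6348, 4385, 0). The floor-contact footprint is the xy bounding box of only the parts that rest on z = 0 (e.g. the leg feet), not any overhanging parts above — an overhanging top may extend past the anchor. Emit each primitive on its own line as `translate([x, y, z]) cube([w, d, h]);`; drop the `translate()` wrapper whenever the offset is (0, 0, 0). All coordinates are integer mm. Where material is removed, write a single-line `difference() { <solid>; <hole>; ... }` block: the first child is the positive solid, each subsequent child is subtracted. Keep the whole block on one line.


difference() { translate([468, 325, 0]) cube([5880, 161, 2880]); translate([1056, 325, 0]) cube([795, 161, 2064]); }
translate([468, 4224, 0]) cube([5880, 161, 2880]);
translate([468, 486, 0]) cube([161, 3738, 2880]);
translate([6187, 486, 0]) cube([161, 3738, 2880]);


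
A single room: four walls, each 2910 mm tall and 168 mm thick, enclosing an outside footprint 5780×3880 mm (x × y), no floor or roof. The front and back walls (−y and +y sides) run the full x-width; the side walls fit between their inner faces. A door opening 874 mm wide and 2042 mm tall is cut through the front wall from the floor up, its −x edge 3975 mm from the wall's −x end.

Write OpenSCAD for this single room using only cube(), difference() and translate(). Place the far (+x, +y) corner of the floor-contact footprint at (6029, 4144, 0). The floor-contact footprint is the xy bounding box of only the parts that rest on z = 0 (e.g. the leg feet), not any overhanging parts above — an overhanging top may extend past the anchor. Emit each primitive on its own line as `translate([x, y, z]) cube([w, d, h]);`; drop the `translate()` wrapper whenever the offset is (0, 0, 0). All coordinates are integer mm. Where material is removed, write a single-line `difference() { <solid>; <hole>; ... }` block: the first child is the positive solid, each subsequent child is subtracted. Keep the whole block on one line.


difference() { translate([249, 264, 0]) cube([5780, 168, 2910]); translate([4224, 264, 0]) cube([874, 168, 2042]); }
translate([249, 3976, 0]) cube([5780, 168, 2910]);
translate([249, 432, 0]) cube([168, 3544, 2910]);
translate([5861, 432, 0]) cube([168, 3544, 2910]);


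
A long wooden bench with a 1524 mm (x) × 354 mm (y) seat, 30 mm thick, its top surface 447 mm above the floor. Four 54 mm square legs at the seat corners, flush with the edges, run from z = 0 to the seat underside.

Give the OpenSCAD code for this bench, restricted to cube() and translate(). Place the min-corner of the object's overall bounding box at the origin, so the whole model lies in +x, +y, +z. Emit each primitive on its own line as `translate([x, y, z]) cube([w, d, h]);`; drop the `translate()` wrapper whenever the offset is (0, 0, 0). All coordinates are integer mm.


translate([0, 0, 417]) cube([1524, 354, 30]);
cube([54, 54, 417]);
translate([0, 300, 0]) cube([54, 54, 417]);
translate([1470, 0, 0]) cube([54, 54, 417]);
translate([1470, 300, 0]) cube([54, 54, 417]);


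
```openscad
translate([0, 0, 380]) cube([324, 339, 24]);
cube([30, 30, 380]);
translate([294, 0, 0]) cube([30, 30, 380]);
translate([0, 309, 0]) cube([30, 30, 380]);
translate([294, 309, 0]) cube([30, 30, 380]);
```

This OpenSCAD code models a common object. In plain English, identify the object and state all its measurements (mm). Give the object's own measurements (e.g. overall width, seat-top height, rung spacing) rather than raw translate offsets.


A four-legged stool. The seat is a 324×339×24 mm slab whose top surface is at z = 404 mm; four square legs, each 30×30 mm in cross-section, run from the floor (z = 0) to the underside of the seat, each flush with a corner of the seat.


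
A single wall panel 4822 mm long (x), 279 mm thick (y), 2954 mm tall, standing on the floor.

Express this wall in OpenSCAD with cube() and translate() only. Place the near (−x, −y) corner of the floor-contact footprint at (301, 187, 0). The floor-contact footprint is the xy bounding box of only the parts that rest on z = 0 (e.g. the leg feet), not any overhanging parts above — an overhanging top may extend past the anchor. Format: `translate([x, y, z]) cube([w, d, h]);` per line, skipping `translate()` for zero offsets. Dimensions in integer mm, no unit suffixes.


translate([301, 187, 0]) cube([4822, 279, 2954]);


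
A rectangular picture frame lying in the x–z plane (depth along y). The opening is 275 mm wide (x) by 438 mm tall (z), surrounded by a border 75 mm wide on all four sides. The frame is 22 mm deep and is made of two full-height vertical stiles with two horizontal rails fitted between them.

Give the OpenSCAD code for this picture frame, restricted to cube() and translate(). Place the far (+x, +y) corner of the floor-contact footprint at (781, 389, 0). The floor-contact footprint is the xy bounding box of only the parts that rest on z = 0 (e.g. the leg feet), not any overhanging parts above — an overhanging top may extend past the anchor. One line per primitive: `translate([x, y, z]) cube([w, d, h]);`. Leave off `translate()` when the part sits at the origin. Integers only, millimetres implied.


translate([356, 367, 0]) cube([75, 22, 588]);
translate([706, 367, 0]) cube([75, 22, 588]);
translate([431, 367, 0]) cube([275, 22, 75]);
translate([431, 367, 513]) cube([275, 22, 75]);


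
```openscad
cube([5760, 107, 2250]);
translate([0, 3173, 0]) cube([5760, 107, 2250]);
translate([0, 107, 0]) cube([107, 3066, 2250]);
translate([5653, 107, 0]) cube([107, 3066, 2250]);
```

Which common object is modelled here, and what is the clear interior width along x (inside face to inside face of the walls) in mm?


A house (or room) frame. The interior width is 5546 mm.

Four 2250 mm walls enclosing a rectangle with no floor or roof — a room or house frame. Outside width is 5760 mm and wall thickness is 107 mm, so the interior width is 5760 − 2 × 107 = 5546 mm.


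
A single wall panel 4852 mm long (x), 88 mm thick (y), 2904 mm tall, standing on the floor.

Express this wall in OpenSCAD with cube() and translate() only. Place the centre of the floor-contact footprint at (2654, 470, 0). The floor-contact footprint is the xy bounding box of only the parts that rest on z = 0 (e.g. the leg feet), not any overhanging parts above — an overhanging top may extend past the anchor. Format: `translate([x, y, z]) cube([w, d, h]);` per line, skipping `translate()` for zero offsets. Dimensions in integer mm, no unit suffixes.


translate([228, 426, 0]) cube([4852, 88, 2904]);


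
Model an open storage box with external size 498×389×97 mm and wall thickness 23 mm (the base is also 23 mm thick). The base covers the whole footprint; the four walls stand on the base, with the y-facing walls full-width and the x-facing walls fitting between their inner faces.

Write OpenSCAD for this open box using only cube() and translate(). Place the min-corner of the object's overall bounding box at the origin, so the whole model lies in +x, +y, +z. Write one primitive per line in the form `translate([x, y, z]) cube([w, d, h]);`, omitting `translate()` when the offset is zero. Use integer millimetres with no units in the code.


cube([498, 389, 23]);
translate([0, 0, 23]) cube([498, 23, 74]);
translate([0, 366, 23]) cube([498, 23, 74]);
translate([0, 23, 23]) cube([23, 343, 74]);
translate([475, 23, 23]) cube([23, 343, 74]);


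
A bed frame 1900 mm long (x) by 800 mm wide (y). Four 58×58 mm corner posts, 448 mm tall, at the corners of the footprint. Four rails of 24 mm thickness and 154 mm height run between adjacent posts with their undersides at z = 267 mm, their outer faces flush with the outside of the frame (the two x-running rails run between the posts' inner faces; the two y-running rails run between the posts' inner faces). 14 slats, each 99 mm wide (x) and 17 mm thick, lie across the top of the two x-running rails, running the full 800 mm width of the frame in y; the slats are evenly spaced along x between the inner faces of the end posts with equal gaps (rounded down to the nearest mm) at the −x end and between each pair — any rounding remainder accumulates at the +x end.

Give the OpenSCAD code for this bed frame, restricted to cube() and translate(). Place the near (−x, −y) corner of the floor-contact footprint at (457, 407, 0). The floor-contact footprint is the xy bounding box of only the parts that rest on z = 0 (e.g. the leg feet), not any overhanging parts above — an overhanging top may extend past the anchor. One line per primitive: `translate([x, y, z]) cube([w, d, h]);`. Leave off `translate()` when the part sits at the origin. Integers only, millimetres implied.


translate([457, 407, 0]) cube([58, 58, 448]);
translate([457, 1149, 0]) cube([58, 58, 448]);
translate([2299, 407, 0]) cube([58, 58, 448]);
translate([2299, 1149, 0]) cube([58, 58, 448]);
translate([515, 407, 267]) cube([1784, 24, 154]);
translate([515, 1183, 267]) cube([1784, 24, 154]);
translate([457, 465, 267]) cube([24, 684, 154]);
translate([2333, 465, 267]) cube([24, 684, 154]);
translate([541, 407, 421]) cube([99, 800, 17]);
translate([666, 407, 421]) cube([99, 800, 17]);
translate([791, 407, 421]) cube([99, 800, 17]);
translate([916, 407, 421]) cube([99, 800, 17]);
translate([1041, 407, 421]) cube([99, 800, 17]);
translate([1166, 407, 421]) cube([99, 800, 17]);
translate([1291, 407, 421]) cube([99, 800, 17]);
translate([1416, 407, 421]) cube([99, 800, 17]);
translate([1541, 407, 421]) cube([99, 800, 17]);
translate([1666, 407, 421]) cube([99, 800, 17]);
translate([1791, 407, 421]) cube([99, 800, 17]);
translate([1916, 407, 421]) cube([99, 800, 17]);
translate([2041, 407, 421]) cube([99, 800, 17]);
translate([2166, 407, 421]) cube([99, 800, 17]);


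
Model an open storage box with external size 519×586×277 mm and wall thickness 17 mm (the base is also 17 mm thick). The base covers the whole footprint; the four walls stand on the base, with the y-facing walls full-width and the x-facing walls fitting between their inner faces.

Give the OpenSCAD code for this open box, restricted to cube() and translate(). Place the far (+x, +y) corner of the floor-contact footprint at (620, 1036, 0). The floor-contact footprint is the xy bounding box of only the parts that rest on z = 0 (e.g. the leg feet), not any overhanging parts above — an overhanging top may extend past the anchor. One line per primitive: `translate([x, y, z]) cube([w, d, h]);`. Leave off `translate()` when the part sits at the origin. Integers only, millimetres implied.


translate([101, 450, 0]) cube([519, 586, 17]);
translate([101, 450, 17]) cube([519, 17, 260]);
translate([101, 1019, 17]) cube([519, 17, 260]);
translate([101, 467, 17]) cube([17, 552, 260]);
translate([603, 467, 17]) cube([17, 552, 260]);


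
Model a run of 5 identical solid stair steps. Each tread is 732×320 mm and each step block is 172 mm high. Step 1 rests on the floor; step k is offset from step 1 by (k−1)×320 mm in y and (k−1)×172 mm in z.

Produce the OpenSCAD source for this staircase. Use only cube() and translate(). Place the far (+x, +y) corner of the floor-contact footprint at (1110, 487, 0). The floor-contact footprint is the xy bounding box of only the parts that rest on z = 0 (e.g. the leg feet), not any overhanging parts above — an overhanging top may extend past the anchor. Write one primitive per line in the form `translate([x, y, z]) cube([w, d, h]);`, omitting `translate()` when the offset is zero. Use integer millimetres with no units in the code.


translate([378, 167, 0]) cube([732, 320, 172]);
translate([378, 487, 172]) cube([732, 320, 172]);
translate([378, 807, 344]) cube([732, 320, 172]);
translate([378, 1127, 516]) cube([732, 320, 172]);
translate([378, 1447, 688]) cube([732, 320, 172]);


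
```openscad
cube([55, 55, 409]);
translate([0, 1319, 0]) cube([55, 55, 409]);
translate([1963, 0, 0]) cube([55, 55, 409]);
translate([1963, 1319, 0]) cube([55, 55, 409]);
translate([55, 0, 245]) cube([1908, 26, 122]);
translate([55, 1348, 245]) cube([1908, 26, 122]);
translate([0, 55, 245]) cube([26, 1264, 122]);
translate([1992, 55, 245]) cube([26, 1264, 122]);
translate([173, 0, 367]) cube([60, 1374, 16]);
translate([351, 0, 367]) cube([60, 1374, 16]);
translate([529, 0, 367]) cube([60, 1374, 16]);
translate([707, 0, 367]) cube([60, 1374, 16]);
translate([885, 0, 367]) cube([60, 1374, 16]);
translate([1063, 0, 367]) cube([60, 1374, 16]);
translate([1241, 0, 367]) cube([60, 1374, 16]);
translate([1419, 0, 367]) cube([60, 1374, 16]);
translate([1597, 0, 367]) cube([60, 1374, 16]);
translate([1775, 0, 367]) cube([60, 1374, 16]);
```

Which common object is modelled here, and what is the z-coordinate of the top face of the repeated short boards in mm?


A bed frame. The slat-top height is 383 mm.

Four posts, four rails, and a row of slats — a bed frame. Slats sit on the rails at z = 245 + 122 = 367; with slat thickness 16, the top is 383 mm.


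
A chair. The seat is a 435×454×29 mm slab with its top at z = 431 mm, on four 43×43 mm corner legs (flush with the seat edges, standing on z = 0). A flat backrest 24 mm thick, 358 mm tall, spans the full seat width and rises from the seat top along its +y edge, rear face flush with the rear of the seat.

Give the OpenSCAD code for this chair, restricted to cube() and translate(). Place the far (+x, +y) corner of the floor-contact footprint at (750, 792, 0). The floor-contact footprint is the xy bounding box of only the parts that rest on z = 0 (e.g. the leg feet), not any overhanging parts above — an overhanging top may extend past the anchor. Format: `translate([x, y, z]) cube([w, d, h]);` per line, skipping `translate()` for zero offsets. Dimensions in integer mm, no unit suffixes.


// leg_h = 431 - 29 = 402
translate([315, 338, 402]) cube([435, 454, 29]);
translate([315, 338, 0]) cube([43, 43, 402]);
translate([707, 338, 0]) cube([43, 43, 402]);
translate([315, 749, 0]) cube([43, 43, 402]);
translate([707, 749, 0]) cube([43, 43, 402]);
translate([315, 768, 431]) cube([435, 24, 358]);


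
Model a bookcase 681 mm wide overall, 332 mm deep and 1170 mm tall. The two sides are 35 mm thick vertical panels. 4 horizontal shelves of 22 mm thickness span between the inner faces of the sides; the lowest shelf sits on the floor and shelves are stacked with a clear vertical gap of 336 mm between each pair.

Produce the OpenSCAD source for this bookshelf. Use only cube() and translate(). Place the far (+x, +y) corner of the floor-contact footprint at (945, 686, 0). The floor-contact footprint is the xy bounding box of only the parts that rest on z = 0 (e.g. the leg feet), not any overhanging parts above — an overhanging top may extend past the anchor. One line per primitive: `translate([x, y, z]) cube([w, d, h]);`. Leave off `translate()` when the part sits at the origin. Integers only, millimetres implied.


translate([264, 354, 0]) cube([35, 332, 1170]);
translate([910, 354, 0]) cube([35, 332, 1170]);
translate([299, 354, 0]) cube([611, 332, 22]);
translate([299, 354, 358]) cube([611, 332, 22]);
translate([299, 354, 716]) cube([611, 332, 22]);
translate([299, 354, 1074]) cube([611, 332, 22]);


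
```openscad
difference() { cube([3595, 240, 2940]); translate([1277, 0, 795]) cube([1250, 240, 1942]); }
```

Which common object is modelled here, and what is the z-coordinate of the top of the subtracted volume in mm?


A wall with a window opening. The window head height is 2737 mm.

A wall with a rectangular opening subtracted — a window. Sill at z = 795, opening 1942 mm tall, so the head is at 795 + 1942 = 2737 mm.


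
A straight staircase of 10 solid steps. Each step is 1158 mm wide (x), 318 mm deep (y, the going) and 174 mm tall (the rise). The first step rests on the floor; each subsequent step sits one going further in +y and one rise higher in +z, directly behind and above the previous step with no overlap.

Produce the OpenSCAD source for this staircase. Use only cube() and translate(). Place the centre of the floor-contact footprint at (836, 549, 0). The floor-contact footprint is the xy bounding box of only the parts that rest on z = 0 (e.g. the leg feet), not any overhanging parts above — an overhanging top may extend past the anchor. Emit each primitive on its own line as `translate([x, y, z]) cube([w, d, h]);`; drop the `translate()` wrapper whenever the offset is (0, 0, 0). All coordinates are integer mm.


translate([257, 390, 0]) cube([1158, 318, 174]);
translate([257, 708, 174]) cube([1158, 318, 174]);
translate([257, 1026, 348]) cube([1158, 318, 174]);
translate([257, 1344, 522]) cube([1158, 318, 174]);
translate([257, 1662, 696]) cube([1158, 318, 174]);
translate([257, 1980, 870]) cube([1158, 318, 174]);
translate([257, 2298, 1044]) cube([1158, 318, 174]);
translate([257, 2616, 1218]) cube([1158, 318, 174]);
translate([257, 2934, 1392]) cube([1158, 318, 174]);
translate([257, 3252, 1566]) cube([1158, 318, 174]);


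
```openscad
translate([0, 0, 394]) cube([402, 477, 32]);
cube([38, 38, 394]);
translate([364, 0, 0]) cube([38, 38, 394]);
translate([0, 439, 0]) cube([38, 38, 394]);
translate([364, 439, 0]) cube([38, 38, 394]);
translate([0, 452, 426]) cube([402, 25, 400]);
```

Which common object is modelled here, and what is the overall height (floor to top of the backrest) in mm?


A chair. The overall height is 826 mm.

A slab on four corner posts with a tall panel at the back — a chair. The seat slab sits at z = 394 with thickness 32, and the 400 mm backrest starts at the seat top, so the overall height is 394 + 32 + 400 = 826 mm.


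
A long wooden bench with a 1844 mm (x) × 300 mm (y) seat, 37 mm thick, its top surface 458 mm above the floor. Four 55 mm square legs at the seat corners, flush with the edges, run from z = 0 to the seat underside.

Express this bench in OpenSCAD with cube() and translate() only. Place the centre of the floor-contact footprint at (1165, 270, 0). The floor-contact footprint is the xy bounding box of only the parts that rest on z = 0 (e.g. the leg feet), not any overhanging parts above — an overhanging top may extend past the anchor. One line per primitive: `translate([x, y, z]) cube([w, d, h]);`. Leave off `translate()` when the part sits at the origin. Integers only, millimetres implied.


// leg_h = 458 − 37 = 421
translate([243, 120, 421]) cube([1844, 300, 37]);
translate([243, 120, 0]) cube([55, 55, 421]);
translate([243, 365, 0]) cube([55, 55, 421]);
translate([2032, 120, 0]) cube([55, 55, 421]);
translate([2032, 365, 0]) cube([55, 55, 421]);


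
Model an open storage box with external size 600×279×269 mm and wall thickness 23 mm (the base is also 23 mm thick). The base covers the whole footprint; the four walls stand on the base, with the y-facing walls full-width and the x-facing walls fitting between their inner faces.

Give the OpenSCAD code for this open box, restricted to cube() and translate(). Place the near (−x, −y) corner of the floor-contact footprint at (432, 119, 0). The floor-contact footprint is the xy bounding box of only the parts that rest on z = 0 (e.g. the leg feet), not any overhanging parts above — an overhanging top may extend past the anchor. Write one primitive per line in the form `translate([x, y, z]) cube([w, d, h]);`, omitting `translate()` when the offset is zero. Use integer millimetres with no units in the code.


translate([432, 119, 0]) cube([600, 279, 23]);
translate([432, 119, 23]) cube([600, 23, 246]);
translate([432, 375, 23]) cube([600, 23, 246]);
translate([432, 142, 23]) cube([23, 233, 246]);
translate([1009, 142, 23]) cube([23, 233, 246]);


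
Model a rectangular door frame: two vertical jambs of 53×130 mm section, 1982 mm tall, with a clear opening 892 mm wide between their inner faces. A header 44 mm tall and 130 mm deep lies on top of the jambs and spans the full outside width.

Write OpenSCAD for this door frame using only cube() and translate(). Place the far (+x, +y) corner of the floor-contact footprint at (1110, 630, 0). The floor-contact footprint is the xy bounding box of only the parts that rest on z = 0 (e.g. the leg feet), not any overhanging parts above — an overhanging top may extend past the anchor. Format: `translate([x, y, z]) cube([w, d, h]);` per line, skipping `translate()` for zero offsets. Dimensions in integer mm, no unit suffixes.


translate([112, 500, 0]) cube([53, 130, 1982]);
translate([1057, 500, 0]) cube([53, 130, 1982]);
translate([112, 500, 1982]) cube([998, 130, 44]);


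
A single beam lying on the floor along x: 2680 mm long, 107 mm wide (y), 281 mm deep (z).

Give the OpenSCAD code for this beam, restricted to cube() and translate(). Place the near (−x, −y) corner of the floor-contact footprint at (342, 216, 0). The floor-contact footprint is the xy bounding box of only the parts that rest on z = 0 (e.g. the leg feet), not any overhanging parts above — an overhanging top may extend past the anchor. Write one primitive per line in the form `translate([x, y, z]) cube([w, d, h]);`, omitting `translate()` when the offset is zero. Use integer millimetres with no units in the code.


translate([342, 216, 0]) cube([2680, 107, 281]);


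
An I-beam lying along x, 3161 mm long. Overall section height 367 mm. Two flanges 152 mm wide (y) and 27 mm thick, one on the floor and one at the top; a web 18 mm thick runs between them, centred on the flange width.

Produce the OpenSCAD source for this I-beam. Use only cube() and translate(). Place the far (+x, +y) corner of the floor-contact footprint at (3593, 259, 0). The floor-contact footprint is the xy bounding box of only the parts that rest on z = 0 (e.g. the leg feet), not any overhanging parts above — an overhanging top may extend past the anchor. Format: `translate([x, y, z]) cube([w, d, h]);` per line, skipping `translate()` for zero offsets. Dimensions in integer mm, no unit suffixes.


translate([432, 107, 0]) cube([3161, 152, 27]);
translate([432, 174, 27]) cube([3161, 18, 313]);
translate([432, 107, 340]) cube([3161, 152, 27]);


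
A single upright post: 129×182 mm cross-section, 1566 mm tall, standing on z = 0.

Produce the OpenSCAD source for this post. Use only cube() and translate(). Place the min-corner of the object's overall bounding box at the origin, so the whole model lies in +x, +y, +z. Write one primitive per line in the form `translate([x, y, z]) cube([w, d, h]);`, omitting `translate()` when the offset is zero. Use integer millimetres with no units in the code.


cube([129, 182, 1566]);


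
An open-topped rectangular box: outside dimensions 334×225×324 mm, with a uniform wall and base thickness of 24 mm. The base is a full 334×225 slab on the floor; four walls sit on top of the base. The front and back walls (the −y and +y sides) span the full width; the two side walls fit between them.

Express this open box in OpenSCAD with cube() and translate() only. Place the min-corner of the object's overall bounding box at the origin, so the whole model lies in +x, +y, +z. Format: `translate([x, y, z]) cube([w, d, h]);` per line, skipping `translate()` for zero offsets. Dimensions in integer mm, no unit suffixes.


cube([334, 225, 24]);
translate([0, 0, 24]) cube([334, 24, 300]);
translate([0, 201, 24]) cube([334, 24, 300]);
translate([0, 24, 24]) cube([24, 177, 300]);
translate([310, 24, 24]) cube([24, 177, 300]);
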